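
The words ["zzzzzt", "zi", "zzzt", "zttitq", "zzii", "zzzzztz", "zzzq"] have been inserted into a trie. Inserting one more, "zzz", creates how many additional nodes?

0

"zzz" is already a full path in the trie; only an end-marker is added.
No new nodes are needed: 0.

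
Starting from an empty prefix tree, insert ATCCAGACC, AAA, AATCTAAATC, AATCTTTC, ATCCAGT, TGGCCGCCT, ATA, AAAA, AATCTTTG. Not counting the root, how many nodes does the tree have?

35

For each word, the new-node count is its length minus the longest prefix already in the trie:
  "ATCCAGACC" → 9 new (A, T, C, C, A, G, A, C, C)
  "AAA" → prefix "A" already present; 2 new (A, A)
  "AATCTAAATC" → prefix "AA" already present; 8 new (T, C, T, A, A, A, T, C)
  "AATCTTTC" → prefix "AATCT" already present; 3 new (T, T, C)
  "ATCCAGT" → prefix "ATCCAG" already present; 1 new (T)
  "TGGCCGCCT" → 9 new (T, G, G, C, C, G, C, C, T)
  "ATA" → prefix "AT" already present; 1 new (A)
  "AAAA" → prefix "AAA" already present; 1 new (A)
  "AATCTTTG" → prefix "AATCTTT" already present; 1 new (G)
Total nodes = 9 + 2 + 8 + 3 + 1 + 9 + 1 + 1 + 1 = 35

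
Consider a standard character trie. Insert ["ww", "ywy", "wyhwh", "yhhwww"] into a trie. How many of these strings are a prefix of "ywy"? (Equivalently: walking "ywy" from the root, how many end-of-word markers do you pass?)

1

Walk "ywy" from the root; an end-of-word marker is hit whenever a stored word is a prefix of "ywy".
Prefixes of the query that are stored words: "ywy"
Count: 1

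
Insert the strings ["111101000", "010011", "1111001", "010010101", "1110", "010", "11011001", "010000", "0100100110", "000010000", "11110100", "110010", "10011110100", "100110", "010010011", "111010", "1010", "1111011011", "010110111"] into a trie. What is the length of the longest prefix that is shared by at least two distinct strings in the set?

9

Look for the deepest trie node that still has at least two words in its subtree.
e.g. "010010011" and "0100100110" share the prefix "010010011" of length 9; no pair shares a longer one.
Longest shared-prefix length: 9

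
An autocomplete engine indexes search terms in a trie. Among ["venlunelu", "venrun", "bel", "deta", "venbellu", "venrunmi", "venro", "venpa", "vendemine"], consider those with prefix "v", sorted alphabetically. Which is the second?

vendemine

Words with prefix "v", in lexicographic order: "venbellu", "vendemine", "venlunelu", "venpa", "venro", "venrun", "venrunmi"
Position 2: vendemine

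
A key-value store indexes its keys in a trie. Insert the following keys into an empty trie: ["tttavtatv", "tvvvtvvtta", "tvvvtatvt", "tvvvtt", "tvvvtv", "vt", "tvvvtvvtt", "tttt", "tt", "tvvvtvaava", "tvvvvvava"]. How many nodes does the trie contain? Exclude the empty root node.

Trace insertions, counting only characters that open a new branch:
  "tttavtatv" → 9 new (t, t, t, a, v, t, a, t, v)
  "tvvvtvvtta" → prefix "t" already present; 9 new (v, v, v, t, v, v, t, t, a)
  "tvvvtatvt" → prefix "tvvvt" already present; 4 new (a, t, v, t)
  "tvvvtt" → prefix "tvvvt" already present; 1 new (t)
  "tvvvtv" → prefix "tvvvtv" already present; 0 new (none)
  "vt" → 2 new (v, t)
  "tvvvtvvtt" → prefix "tvvvtvvtt" already present; 0 new (none)
  "tttt" → prefix "ttt" already present; 1 new (t)
  "tt" → prefix "tt" already present; 0 new (none)
  "tvvvtvaava" → prefix "tvvvtv" already present; 4 new (a, a, v, a)
  "tvvvvvava" → prefix "tvvv" already present; 5 new (v, v, a, v, a)
Total nodes = 9 + 9 + 4 + 1 + 0 + 2 + 0 + 1 + 0 + 4 + 5 = 35

35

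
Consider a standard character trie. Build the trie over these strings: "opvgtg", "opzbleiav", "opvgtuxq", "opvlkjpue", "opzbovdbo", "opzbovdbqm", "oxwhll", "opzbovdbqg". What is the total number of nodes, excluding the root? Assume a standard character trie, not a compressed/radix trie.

35

Count nodes per top-level branch (shared prefixes stored once):
  'o'-branch (opvgtg, opvgtuxq, opvlkjpue, opzbleiav, opzbovdbo, opzbovdbqg, opzbovdbqm, oxwhll): 35 nodes
Sum: 35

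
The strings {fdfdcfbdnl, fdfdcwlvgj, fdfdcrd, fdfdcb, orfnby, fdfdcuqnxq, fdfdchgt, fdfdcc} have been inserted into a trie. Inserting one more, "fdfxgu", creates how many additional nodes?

3

Walking "fdfxgu" from the root, the first 3 characters ("fdf") follow existing edges; "x" is the first miss.
Each of the 3 remaining characters creates one node.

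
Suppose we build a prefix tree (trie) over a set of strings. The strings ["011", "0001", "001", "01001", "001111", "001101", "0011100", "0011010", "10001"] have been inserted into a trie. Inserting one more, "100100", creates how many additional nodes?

Walking "100100" from the root, the first 3 characters ("100") follow existing edges; "1" is the first miss.
New nodes needed: |"100100"| − 3 = 6 − 3 = 3.

3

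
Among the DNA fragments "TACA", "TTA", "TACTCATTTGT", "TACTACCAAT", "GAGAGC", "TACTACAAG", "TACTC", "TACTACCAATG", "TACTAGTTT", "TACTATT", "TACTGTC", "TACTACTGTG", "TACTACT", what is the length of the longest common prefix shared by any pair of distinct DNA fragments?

Equivalently: take the maximum, over all pairs, of their longest common prefix length.
e.g. "TACTACCAAT" and "TACTACCAATG" share the prefix "TACTACCAAT" of length 10; no pair shares a longer one.
Longest shared-prefix length: 10

10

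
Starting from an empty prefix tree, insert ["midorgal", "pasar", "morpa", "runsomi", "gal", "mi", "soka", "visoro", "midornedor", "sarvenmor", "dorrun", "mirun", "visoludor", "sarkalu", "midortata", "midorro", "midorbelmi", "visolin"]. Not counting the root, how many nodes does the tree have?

81

Trace insertions, counting only characters that open a new branch:
  "midorgal" → 8 new (m, i, d, o, r, g, a, l)
  "pasar" → 5 new (p, a, s, a, r)
  "morpa" → prefix "m" already present; 4 new (o, r, p, a)
  "runsomi" → 7 new (r, u, n, s, o, m, i)
  "gal" → 3 new (g, a, l)
  "mi" → prefix "mi" already present; 0 new (none)
  "soka" → 4 new (s, o, k, a)
  "visoro" → 6 new (v, i, s, o, r, o)
  "midornedor" → prefix "midor" already present; 5 new (n, e, d, o, r)
  "sarvenmor" → prefix "s" already present; 8 new (a, r, v, e, n, m, o, r)
  "dorrun" → 6 new (d, o, r, r, u, n)
  "mirun" → prefix "mi" already present; 3 new (r, u, n)
  "visoludor" → prefix "viso" already present; 5 new (l, u, d, o, r)
  "sarkalu" → prefix "sar" already present; 4 new (k, a, l, u)
  "midortata" → prefix "midor" already present; 4 new (t, a, t, a)
  "midorro" → prefix "midor" already present; 2 new (r, o)
  "midorbelmi" → prefix "midor" already present; 5 new (b, e, l, m, i)
  "visolin" → prefix "visol" already present; 2 new (i, n)
Total nodes = 8 + 5 + 4 + 7 + 3 + 0 + 4 + 6 + 5 + 8 + 6 + 3 + 5 + 4 + 4 + 2 + 5 + 2 = 81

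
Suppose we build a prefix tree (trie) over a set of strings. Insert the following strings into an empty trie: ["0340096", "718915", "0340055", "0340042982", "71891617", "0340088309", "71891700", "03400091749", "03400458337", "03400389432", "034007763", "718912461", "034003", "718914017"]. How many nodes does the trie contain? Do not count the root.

60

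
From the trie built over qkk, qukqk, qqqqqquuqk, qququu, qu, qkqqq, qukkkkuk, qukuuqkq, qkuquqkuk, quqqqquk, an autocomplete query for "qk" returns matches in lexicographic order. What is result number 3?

Words with prefix "qk", in lexicographic order: "qkk", "qkqqq", "qkuquqkuk"
The 3rd is qkuquqkuk.

qkuquqkuk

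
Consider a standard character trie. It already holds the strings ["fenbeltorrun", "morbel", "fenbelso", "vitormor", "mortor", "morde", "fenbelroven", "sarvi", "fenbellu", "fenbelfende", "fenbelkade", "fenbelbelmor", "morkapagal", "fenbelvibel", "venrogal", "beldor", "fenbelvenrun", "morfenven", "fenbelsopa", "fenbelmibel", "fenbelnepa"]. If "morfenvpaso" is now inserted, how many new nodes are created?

Walking "morfenvpaso" from the root, the first 7 characters ("morfenv") follow existing edges; "p" is the first miss.
New nodes needed: |"morfenvpaso"| − 7 = 11 − 7 = 4.

4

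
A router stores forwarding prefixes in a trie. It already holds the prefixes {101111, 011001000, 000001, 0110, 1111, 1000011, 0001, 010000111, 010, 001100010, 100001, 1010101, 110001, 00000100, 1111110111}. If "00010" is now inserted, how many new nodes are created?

1

The longest prefix of "00010" already in the trie is "0001" (length 4).
Each of the 1 remaining characters creates one node.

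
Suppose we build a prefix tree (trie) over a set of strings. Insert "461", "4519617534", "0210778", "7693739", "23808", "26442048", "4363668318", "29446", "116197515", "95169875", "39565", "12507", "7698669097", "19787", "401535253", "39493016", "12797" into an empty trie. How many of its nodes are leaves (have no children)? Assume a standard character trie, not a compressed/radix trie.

17

Leaves are exactly the stored words that no other stored word extends.
Those words: "0210778", "116197515", "12507", "12797", "19787", "23808", "26442048", "29446", "39493016", "39565", "401535253", "4363668318", "4519617534", "461", "7693739", "7698669097", "95169875"
Leaf count: 17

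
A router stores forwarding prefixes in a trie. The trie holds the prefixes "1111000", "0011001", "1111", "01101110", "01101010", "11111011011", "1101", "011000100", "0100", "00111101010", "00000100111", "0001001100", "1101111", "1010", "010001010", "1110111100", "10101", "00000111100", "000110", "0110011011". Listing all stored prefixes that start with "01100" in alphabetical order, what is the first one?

Words with prefix "01100", in lexicographic order: "011000100", "0110011011"
Position 1: 011000100

011000100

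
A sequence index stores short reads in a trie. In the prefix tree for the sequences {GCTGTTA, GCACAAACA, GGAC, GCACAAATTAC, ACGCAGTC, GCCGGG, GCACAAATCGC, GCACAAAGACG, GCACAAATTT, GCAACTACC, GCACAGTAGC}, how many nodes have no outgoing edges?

Leaves are exactly the stored words that no other stored word extends.
Those words: "ACGCAGTC", "GCAACTACC", "GCACAAACA", "GCACAAAGACG", "GCACAAATCGC", "GCACAAATTAC", "GCACAAATTT", "GCACAGTAGC", "GCCGGG", "GCTGTTA", "GGAC"
Leaf count: 11

11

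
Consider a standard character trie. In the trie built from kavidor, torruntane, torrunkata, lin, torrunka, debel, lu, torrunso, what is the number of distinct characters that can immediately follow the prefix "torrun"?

Follow the path "torrun" to its node, then look at its outgoing edges.
Distinct next characters after "torrun": k, s, t.
That node has 3 child edges.

3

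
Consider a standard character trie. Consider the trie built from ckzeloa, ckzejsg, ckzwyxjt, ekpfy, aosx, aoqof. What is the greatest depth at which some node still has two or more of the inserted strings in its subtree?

Equivalently: take the maximum, over all pairs, of their longest common prefix length.
"ckzejsg" and "ckzeloa" agree on "ckze" (4 characters) before diverging; nothing deeper is shared.
Longest shared-prefix length: 4

4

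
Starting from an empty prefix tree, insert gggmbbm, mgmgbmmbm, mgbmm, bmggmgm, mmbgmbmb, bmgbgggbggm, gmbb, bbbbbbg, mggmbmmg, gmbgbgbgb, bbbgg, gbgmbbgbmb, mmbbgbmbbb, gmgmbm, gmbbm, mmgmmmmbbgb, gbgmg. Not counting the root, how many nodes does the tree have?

95

Insert word by word; a character creates a node only if that edge doesn't already exist:
  "gggmbbm" → 7 new (g, g, g, m, b, b, m)
  "mgmgbmmbm" → 9 new (m, g, m, g, b, m, m, b, m)
  "mgbmm" → prefix "mg" already present; 3 new (b, m, m)
  "bmggmgm" → 7 new (b, m, g, g, m, g, m)
  "mmbgmbmb" → prefix "m" already present; 7 new (m, b, g, m, b, m, b)
  "bmgbgggbggm" → prefix "bmg" already present; 8 new (b, g, g, g, b, g, g, m)
  "gmbb" → prefix "g" already present; 3 new (m, b, b)
  "bbbbbbg" → prefix "b" already present; 6 new (b, b, b, b, b, g)
  "mggmbmmg" → prefix "mg" already present; 6 new (g, m, b, m, m, g)
  "gmbgbgbgb" → prefix "gmb" already present; 6 new (g, b, g, b, g, b)
  "bbbgg" → prefix "bbb" already present; 2 new (g, g)
  "gbgmbbgbmb" → prefix "g" already present; 9 new (b, g, m, b, b, g, b, m, b)
  "mmbbgbmbbb" → prefix "mmb" already present; 7 new (b, g, b, m, b, b, b)
  "gmgmbm" → prefix "gm" already present; 4 new (g, m, b, m)
  "gmbbm" → prefix "gmbb" already present; 1 new (m)
  "mmgmmmmbbgb" → prefix "mm" already present; 9 new (g, m, m, m, m, b, b, g, b)
  "gbgmg" → prefix "gbgm" already present; 1 new (g)
Total nodes = 7 + 9 + 3 + 7 + 7 + 8 + 3 + 6 + 6 + 6 + 2 + 9 + 7 + 4 + 1 + 9 + 1 = 95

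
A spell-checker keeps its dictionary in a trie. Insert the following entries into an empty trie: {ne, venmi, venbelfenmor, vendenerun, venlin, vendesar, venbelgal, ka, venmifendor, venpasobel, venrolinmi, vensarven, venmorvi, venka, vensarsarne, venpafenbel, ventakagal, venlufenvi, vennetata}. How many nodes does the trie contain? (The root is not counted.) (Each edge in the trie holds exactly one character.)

Trace insertions, counting only characters that open a new branch:
  "ne" → 2 new (n, e)
  "venmi" → 5 new (v, e, n, m, i)
  "venbelfenmor" → prefix "ven" already present; 9 new (b, e, l, f, e, n, m, o, r)
  "vendenerun" → prefix "ven" already present; 7 new (d, e, n, e, r, u, n)
  "venlin" → prefix "ven" already present; 3 new (l, i, n)
  "vendesar" → prefix "vende" already present; 3 new (s, a, r)
  "venbelgal" → prefix "venbel" already present; 3 new (g, a, l)
  "ka" → 2 new (k, a)
  "venmifendor" → prefix "venmi" already present; 6 new (f, e, n, d, o, r)
  "venpasobel" → prefix "ven" already present; 7 new (p, a, s, o, b, e, l)
  "venrolinmi" → prefix "ven" already present; 7 new (r, o, l, i, n, m, i)
  "vensarven" → prefix "ven" already present; 6 new (s, a, r, v, e, n)
  "venmorvi" → prefix "venm" already present; 4 new (o, r, v, i)
  "venka" → prefix "ven" already present; 2 new (k, a)
  "vensarsarne" → prefix "vensar" already present; 5 new (s, a, r, n, e)
  "venpafenbel" → prefix "venpa" already present; 6 new (f, e, n, b, e, l)
  "ventakagal" → prefix "ven" already present; 7 new (t, a, k, a, g, a, l)
  "venlufenvi" → prefix "venl" already present; 6 new (u, f, e, n, v, i)
  "vennetata" → prefix "ven" already present; 6 new (n, e, t, a, t, a)
Total nodes = 2 + 5 + 9 + 7 + 3 + 3 + 3 + 2 + 6 + 7 + 7 + 6 + 4 + 2 + 5 + 6 + 7 + 6 + 6 = 96

96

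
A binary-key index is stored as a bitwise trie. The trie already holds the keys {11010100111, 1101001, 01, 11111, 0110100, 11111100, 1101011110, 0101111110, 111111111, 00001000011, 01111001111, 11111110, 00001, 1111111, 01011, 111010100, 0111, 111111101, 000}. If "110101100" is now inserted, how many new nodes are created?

Walking "110101100" from the root, the first 7 characters ("1101011") follow existing edges; "0" is the first miss.
New nodes needed: |"110101100"| − 7 = 9 − 7 = 2.

2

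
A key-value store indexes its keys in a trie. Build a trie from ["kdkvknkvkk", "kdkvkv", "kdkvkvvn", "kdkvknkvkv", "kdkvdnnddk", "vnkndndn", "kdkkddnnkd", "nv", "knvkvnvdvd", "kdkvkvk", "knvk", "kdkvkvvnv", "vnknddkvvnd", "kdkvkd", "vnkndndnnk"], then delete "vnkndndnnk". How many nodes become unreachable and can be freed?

Walk "vnkndndnnk" from the leaf back toward the root, removing each node that no remaining word uses.
The suffix "nk" (2 nodes) is used only by "vnkndndnnk"; "vnkndndn" is itself a stored word, so pruning stops there.
Nodes removed: 2

2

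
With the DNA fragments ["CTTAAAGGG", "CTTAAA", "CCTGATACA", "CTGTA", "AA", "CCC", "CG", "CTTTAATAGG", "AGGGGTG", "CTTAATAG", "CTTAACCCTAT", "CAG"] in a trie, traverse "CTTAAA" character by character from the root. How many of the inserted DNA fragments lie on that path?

1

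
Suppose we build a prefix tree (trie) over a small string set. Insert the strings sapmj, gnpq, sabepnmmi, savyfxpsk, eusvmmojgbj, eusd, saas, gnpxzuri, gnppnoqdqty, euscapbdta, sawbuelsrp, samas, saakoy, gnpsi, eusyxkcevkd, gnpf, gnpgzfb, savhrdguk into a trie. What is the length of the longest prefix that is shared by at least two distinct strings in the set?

3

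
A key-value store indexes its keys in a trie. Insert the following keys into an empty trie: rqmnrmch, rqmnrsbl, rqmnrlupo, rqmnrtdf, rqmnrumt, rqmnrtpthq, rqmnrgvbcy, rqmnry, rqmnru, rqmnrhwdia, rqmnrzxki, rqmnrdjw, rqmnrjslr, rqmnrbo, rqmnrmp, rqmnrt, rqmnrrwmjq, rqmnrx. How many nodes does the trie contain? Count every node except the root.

56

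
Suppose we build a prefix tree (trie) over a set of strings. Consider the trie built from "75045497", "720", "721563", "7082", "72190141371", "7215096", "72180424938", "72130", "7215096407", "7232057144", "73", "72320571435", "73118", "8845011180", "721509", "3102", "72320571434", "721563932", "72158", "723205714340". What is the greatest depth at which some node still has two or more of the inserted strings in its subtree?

Equivalently: take the maximum, over all pairs, of their longest common prefix length.
"72320571434" and "723205714340" agree on "72320571434" (11 characters) before diverging; nothing deeper is shared.
Longest shared-prefix length: 11

11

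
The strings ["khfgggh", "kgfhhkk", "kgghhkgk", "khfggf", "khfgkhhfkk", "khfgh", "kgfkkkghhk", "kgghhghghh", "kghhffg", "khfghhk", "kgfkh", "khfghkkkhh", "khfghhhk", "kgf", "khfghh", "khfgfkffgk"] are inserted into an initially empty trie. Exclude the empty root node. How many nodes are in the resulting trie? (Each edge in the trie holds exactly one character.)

Insert word by word; a character creates a node only if that edge doesn't already exist:
  "khfgggh" → 7 new (k, h, f, g, g, g, h)
  "kgfhhkk" → prefix "k" already present; 6 new (g, f, h, h, k, k)
  "kgghhkgk" → prefix "kg" already present; 6 new (g, h, h, k, g, k)
  "khfggf" → prefix "khfgg" already present; 1 new (f)
  "khfgkhhfkk" → prefix "khfg" already present; 6 new (k, h, h, f, k, k)
  "khfgh" → prefix "khfg" already present; 1 new (h)
  "kgfkkkghhk" → prefix "kgf" already present; 7 new (k, k, k, g, h, h, k)
  "kgghhghghh" → prefix "kgghh" already present; 5 new (g, h, g, h, h)
  "kghhffg" → prefix "kg" already present; 5 new (h, h, f, f, g)
  "khfghhk" → prefix "khfgh" already present; 2 new (h, k)
  "kgfkh" → prefix "kgfk" already present; 1 new (h)
  "khfghkkkhh" → prefix "khfgh" already present; 5 new (k, k, k, h, h)
  "khfghhhk" → prefix "khfghh" already present; 2 new (h, k)
  "kgf" → prefix "kgf" already present; 0 new (none)
  "khfghh" → prefix "khfghh" already present; 0 new (none)
  "khfgfkffgk" → prefix "khfg" already present; 6 new (f, k, f, f, g, k)
Total nodes = 7 + 6 + 6 + 1 + 6 + 1 + 7 + 5 + 5 + 2 + 1 + 5 + 2 + 0 + 0 + 6 = 60

60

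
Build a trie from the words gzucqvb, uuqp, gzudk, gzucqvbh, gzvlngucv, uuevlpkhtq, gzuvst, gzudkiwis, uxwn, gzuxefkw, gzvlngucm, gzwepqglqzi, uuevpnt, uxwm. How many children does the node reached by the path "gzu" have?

4

Follow the path "gzu" to its node, then look at its outgoing edges.
Distinct next characters after "gzu": c, d, v, x.
That node has 4 child edges.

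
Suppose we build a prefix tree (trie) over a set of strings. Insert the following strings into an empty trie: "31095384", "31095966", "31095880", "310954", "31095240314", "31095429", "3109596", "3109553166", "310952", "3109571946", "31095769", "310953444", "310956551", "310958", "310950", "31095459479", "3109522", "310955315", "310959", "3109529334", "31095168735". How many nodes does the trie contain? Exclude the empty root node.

60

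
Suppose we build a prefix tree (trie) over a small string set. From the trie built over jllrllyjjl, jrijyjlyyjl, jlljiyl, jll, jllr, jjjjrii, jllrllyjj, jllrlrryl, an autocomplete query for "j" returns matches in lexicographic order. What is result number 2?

DFS of the "j" subtree visits, in order: "jjjjrii", "jll", "jlljiyl", "jllr", "jllrllyjj", "jllrllyjjl", "jllrlrryl", "jrijyjlyyjl"
The 2nd is jll.

jll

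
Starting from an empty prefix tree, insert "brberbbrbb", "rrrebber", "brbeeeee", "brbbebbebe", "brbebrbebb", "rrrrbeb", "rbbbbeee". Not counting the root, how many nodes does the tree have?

46

Insert word by word; a character creates a node only if that edge doesn't already exist:
  "brberbbrbb" → 10 new (b, r, b, e, r, b, b, r, b, b)
  "rrrebber" → 8 new (r, r, r, e, b, b, e, r)
  "brbeeeee" → prefix "brbe" already present; 4 new (e, e, e, e)
  "brbbebbebe" → prefix "brb" already present; 7 new (b, e, b, b, e, b, e)
  "brbebrbebb" → prefix "brbe" already present; 6 new (b, r, b, e, b, b)
  "rrrrbeb" → prefix "rrr" already present; 4 new (r, b, e, b)
  "rbbbbeee" → prefix "r" already present; 7 new (b, b, b, b, e, e, e)
Total nodes = 10 + 8 + 4 + 7 + 6 + 4 + 7 = 46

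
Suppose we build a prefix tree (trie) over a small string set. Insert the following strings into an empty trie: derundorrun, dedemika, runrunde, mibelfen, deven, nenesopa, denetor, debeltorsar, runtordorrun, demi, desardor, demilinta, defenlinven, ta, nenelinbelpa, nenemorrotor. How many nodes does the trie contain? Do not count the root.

107

For each word, the new-node count is its length minus the longest prefix already in the trie:
  "derundorrun" → 11 new (d, e, r, u, n, d, o, r, r, u, n)
  "dedemika" → prefix "de" already present; 6 new (d, e, m, i, k, a)
  "runrunde" → 8 new (r, u, n, r, u, n, d, e)
  "mibelfen" → 8 new (m, i, b, e, l, f, e, n)
  "deven" → prefix "de" already present; 3 new (v, e, n)
  "nenesopa" → 8 new (n, e, n, e, s, o, p, a)
  "denetor" → prefix "de" already present; 5 new (n, e, t, o, r)
  "debeltorsar" → prefix "de" already present; 9 new (b, e, l, t, o, r, s, a, r)
  "runtordorrun" → prefix "run" already present; 9 new (t, o, r, d, o, r, r, u, n)
  "demi" → prefix "de" already present; 2 new (m, i)
  "desardor" → prefix "de" already present; 6 new (s, a, r, d, o, r)
  "demilinta" → prefix "demi" already present; 5 new (l, i, n, t, a)
  "defenlinven" → prefix "de" already present; 9 new (f, e, n, l, i, n, v, e, n)
  "ta" → 2 new (t, a)
  "nenelinbelpa" → prefix "nene" already present; 8 new (l, i, n, b, e, l, p, a)
  "nenemorrotor" → prefix "nene" already present; 8 new (m, o, r, r, o, t, o, r)
Total nodes = 11 + 6 + 8 + 8 + 3 + 8 + 5 + 9 + 9 + 2 + 6 + 5 + 9 + 2 + 8 + 8 = 107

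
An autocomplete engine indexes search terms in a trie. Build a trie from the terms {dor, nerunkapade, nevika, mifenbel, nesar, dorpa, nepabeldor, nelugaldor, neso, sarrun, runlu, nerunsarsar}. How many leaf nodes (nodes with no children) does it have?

11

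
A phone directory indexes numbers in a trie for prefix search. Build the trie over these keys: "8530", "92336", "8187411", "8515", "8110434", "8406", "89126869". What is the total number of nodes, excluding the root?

Trie structure (* marks end of a word):
(root)
├─ 8
│  ├─ 1
│  │  ├─ 1
│  │  │  └─ 0
│  │  │     └─ 4
│  │  │        └─ 3
│  │  │           └─ 4 *
│  │  └─ 8
│  │     └─ 7
│  │        └─ 4
│  │           └─ 1
│  │              └─ 1 *
│  ├─ 4
│  │  └─ 0
│  │     └─ 6 *
│  ├─ 5
│  │  ├─ 1
│  │  │  └─ 5 *
│  │  └─ 3
│  │     └─ 0 *
│  └─ 9
│     └─ 1
│        └─ 2
│           └─ 6
│              └─ 8
│                 └─ 6
│                    └─ 9 *
└─ 9
   └─ 2
      └─ 3
         └─ 3
            └─ 6 *
Counting every labelled node above: 32.

32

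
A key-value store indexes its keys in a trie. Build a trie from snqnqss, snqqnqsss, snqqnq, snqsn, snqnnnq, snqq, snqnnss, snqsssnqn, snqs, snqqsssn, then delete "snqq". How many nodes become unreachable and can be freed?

After clearing the end-marker at "snqq", prune upward until reaching a node still needed by another word.
Every node on "snqq" is still needed (e.g. by "snqqnqsss"), so nothing is freed.
Nodes removed: 0

0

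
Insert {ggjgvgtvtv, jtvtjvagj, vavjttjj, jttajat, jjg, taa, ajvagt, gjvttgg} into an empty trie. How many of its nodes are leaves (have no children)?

Leaves are exactly the stored words that no other stored word extends.
Those words: "ajvagt", "ggjgvgtvtv", "gjvttgg", "jjg", "jttajat", "jtvtjvagj", "taa", "vavjttjj"
Leaf count: 8

8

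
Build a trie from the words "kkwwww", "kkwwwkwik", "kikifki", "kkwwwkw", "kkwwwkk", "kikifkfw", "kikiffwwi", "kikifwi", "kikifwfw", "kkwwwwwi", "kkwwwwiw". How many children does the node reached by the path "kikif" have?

3

The children of the "kikif" node are the distinct next characters among strings starting with "kikif".
Distinct next characters after "kikif": f, k, w.
That node has 3 child edges.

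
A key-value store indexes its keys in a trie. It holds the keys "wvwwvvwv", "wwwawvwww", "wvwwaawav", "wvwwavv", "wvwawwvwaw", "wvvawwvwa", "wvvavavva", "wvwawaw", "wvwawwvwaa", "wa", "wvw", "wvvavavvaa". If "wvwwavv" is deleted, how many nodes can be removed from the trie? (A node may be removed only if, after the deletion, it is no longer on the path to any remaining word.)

After clearing the end-marker at "wvwwavv", prune upward until reaching a node still needed by another word.
The suffix "vv" (2 nodes) is used only by "wvwwavv"; the node for "wvwwa" still has the child "a", so pruning stops there.
Nodes removed: 2

2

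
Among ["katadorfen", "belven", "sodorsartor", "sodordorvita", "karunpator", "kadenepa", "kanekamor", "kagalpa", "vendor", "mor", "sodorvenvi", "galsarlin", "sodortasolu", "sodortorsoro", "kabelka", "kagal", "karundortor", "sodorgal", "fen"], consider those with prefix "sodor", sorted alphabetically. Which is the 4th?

Words with prefix "sodor", in lexicographic order: "sodordorvita", "sodorgal", "sodorsartor", "sodortasolu", "sodortorsoro", "sodorvenvi"
Position 4: sodortasolu

sodortasolu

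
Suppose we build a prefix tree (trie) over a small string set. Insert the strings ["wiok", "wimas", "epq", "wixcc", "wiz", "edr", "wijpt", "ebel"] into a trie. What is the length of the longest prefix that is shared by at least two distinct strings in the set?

2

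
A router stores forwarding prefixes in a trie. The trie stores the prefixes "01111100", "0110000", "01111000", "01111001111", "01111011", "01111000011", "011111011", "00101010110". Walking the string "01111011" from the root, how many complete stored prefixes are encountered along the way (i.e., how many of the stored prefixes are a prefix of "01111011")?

1

Check each prefix of "01111011" against the stored set — each match is an end-marker on the path.
Prefixes of the query that are stored words: "01111011"
Count: 1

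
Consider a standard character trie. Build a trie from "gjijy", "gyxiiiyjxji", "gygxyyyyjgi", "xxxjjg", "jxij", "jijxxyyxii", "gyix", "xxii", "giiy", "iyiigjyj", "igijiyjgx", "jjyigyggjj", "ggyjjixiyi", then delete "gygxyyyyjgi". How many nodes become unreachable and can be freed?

9

Walk "gygxyyyyjgi" from the leaf back toward the root, removing each node that no remaining word uses.
The suffix "gxyyyyjgi" (9 nodes) is used only by "gygxyyyyjgi"; the node for "gy" still has the child "x", so pruning stops there.
Nodes removed: 9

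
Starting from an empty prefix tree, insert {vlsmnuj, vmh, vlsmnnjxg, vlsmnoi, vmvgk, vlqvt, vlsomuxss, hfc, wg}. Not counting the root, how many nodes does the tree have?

32

Trace insertions, counting only characters that open a new branch:
  "vlsmnuj" → 7 new (v, l, s, m, n, u, j)
  "vmh" → prefix "v" already present; 2 new (m, h)
  "vlsmnnjxg" → prefix "vlsmn" already present; 4 new (n, j, x, g)
  "vlsmnoi" → prefix "vlsmn" already present; 2 new (o, i)
  "vmvgk" → prefix "vm" already present; 3 new (v, g, k)
  "vlqvt" → prefix "vl" already present; 3 new (q, v, t)
  "vlsomuxss" → prefix "vls" already present; 6 new (o, m, u, x, s, s)
  "hfc" → 3 new (h, f, c)
  "wg" → 2 new (w, g)
Total nodes = 7 + 2 + 4 + 2 + 3 + 3 + 6 + 3 + 2 = 32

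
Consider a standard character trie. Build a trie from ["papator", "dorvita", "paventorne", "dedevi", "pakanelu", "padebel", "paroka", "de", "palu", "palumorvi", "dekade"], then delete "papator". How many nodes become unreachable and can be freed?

5

After clearing the end-marker at "papator", prune upward until reaching a node still needed by another word.
The suffix "pator" (5 nodes) is used only by "papator"; the node for "pa" still has the child "v", so pruning stops there.
Nodes removed: 5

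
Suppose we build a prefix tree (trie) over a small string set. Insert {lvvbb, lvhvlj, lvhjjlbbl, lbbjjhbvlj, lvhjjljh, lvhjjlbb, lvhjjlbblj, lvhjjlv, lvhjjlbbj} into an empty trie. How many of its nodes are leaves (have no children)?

A leaf is a node with no children — equivalently, the end of a word that is not a proper prefix of any other stored word.
Those words: "lbbjjhbvlj", "lvhjjlbbj", "lvhjjlbblj", "lvhjjljh", "lvhjjlv", "lvhvlj", "lvvbb"
Leaf count: 7

7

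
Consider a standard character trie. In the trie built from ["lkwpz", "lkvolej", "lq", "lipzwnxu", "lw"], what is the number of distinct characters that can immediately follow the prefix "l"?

Walk "l" from the root, arriving at one node.
Distinct next characters after "l": i, k, q, w.
That node has 4 child edges.

4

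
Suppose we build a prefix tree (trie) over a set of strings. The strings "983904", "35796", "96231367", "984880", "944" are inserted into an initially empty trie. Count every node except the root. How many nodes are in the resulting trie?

24

For each word, the new-node count is its length minus the longest prefix already in the trie:
  "983904" → 6 new (9, 8, 3, 9, 0, 4)
  "35796" → 5 new (3, 5, 7, 9, 6)
  "96231367" → prefix "9" already present; 7 new (6, 2, 3, 1, 3, 6, 7)
  "984880" → prefix "98" already present; 4 new (4, 8, 8, 0)
  "944" → prefix "9" already present; 2 new (4, 4)
Total nodes = 6 + 5 + 7 + 4 + 2 = 24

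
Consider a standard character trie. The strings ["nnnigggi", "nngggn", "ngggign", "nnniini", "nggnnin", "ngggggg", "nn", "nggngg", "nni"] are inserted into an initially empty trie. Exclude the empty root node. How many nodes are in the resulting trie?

For each word, the new-node count is its length minus the longest prefix already in the trie:
  "nnnigggi" → 8 new (n, n, n, i, g, g, g, i)
  "nngggn" → prefix "nn" already present; 4 new (g, g, g, n)
  "ngggign" → prefix "n" already present; 6 new (g, g, g, i, g, n)
  "nnniini" → prefix "nnni" already present; 3 new (i, n, i)
  "nggnnin" → prefix "ngg" already present; 4 new (n, n, i, n)
  "ngggggg" → prefix "nggg" already present; 3 new (g, g, g)
  "nn" → prefix "nn" already present; 0 new (none)
  "nggngg" → prefix "nggn" already present; 2 new (g, g)
  "nni" → prefix "nn" already present; 1 new (i)
Total nodes = 8 + 4 + 6 + 3 + 4 + 3 + 0 + 2 + 1 = 31

31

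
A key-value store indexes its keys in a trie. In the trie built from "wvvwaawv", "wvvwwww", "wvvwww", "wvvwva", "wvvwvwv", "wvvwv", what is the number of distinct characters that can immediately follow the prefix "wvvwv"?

2

The children of the "wvvwv" node are the distinct next characters among strings starting with "wvvwv".
Characters that immediately follow "wvvwv" among the stored strings: {a, w}.
That node has 2 child edges.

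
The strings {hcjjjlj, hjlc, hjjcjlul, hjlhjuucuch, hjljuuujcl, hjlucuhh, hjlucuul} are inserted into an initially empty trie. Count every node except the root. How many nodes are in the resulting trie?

38

Count nodes per top-level branch (shared prefixes stored once):
  'h'-branch (hcjjjlj, hjjcjlul, hjlc, hjlhjuucuch, hjljuuujcl, hjlucuhh, hjlucuul): 38 nodes
Sum: 38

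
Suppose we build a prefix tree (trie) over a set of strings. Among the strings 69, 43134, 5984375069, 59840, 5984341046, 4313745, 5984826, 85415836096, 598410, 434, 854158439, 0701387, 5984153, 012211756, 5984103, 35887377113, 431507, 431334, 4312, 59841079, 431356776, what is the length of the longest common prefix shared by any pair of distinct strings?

6

The deepest shared node is where two words last agree before diverging.
"598410" and "5984103" agree on "598410" (6 characters) before diverging; nothing deeper is shared.
Longest shared-prefix length: 6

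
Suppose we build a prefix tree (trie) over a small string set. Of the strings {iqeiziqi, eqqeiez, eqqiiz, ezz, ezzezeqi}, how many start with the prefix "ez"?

2

Filter for entries beginning with "ez":
Matches: "ezz", "ezzezeqi"
Count: 2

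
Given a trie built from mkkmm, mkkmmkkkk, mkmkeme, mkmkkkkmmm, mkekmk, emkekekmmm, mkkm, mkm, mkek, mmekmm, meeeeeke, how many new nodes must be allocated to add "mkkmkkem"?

"mkkm" is already a path in the trie; the remaining "kkem" must be added.
Each of the 4 remaining characters creates one node.

4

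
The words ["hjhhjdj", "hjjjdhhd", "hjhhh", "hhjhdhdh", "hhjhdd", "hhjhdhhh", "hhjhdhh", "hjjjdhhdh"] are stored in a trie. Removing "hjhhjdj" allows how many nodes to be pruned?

A node on "hjhhjdj"'s path can go only if nothing else ends at it or branches off below it.
The suffix "jdj" (3 nodes) is used only by "hjhhjdj"; the node for "hjhh" still has the child "h", so pruning stops there.
Nodes removed: 3

3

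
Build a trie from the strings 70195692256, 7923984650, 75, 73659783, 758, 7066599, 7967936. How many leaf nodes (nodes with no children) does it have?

A leaf is a node with no children — equivalently, the end of a word that is not a proper prefix of any other stored word.
Those words: "70195692256", "7066599", "73659783", "758", "7923984650", "7967936"
Leaf count: 6

6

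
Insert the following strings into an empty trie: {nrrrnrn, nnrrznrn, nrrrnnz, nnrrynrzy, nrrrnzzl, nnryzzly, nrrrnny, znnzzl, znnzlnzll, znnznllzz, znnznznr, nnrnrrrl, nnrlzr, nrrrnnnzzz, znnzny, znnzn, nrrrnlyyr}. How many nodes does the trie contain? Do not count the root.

66

Insert word by word; a character creates a node only if that edge doesn't already exist:
  "nrrrnrn" → 7 new (n, r, r, r, n, r, n)
  "nnrrznrn" → prefix "n" already present; 7 new (n, r, r, z, n, r, n)
  "nrrrnnz" → prefix "nrrrn" already present; 2 new (n, z)
  "nnrrynrzy" → prefix "nnrr" already present; 5 new (y, n, r, z, y)
  "nrrrnzzl" → prefix "nrrrn" already present; 3 new (z, z, l)
  "nnryzzly" → prefix "nnr" already present; 5 new (y, z, z, l, y)
  "nrrrnny" → prefix "nrrrnn" already present; 1 new (y)
  "znnzzl" → 6 new (z, n, n, z, z, l)
  "znnzlnzll" → prefix "znnz" already present; 5 new (l, n, z, l, l)
  "znnznllzz" → prefix "znnz" already present; 5 new (n, l, l, z, z)
  "znnznznr" → prefix "znnzn" already present; 3 new (z, n, r)
  "nnrnrrrl" → prefix "nnr" already present; 5 new (n, r, r, r, l)
  "nnrlzr" → prefix "nnr" already present; 3 new (l, z, r)
  "nrrrnnnzzz" → prefix "nrrrnn" already present; 4 new (n, z, z, z)
  "znnzny" → prefix "znnzn" already present; 1 new (y)
  "znnzn" → prefix "znnzn" already present; 0 new (none)
  "nrrrnlyyr" → prefix "nrrrn" already present; 4 new (l, y, y, r)
Total nodes = 7 + 7 + 2 + 5 + 3 + 5 + 1 + 6 + 5 + 5 + 3 + 5 + 3 + 4 + 1 + 0 + 4 = 66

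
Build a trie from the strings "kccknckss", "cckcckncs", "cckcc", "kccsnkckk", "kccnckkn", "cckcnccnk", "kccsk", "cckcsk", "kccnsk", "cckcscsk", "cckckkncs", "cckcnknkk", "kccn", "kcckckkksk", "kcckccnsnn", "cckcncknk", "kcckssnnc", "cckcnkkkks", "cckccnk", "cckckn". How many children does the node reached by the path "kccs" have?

2

The children of the "kccs" node are the distinct next characters among strings starting with "kccs".
Characters that immediately follow "kccs" among the stored strings: {k, n}.
That node has 2 child edges.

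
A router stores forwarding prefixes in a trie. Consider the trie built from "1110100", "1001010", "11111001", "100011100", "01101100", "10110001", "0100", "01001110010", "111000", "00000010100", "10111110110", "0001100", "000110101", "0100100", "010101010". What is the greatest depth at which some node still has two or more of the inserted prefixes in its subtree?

Equivalently: take the maximum, over all pairs, of their longest common prefix length.
e.g. "0001100" and "000110101" share the prefix "000110" of length 6; no pair shares a longer one.
Longest shared-prefix length: 6

6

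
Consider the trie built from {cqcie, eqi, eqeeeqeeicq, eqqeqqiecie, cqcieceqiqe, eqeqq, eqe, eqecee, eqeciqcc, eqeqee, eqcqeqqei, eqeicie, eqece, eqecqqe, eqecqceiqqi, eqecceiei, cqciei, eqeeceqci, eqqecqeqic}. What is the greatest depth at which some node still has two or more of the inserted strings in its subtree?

Look for the deepest trie node that still has at least two words in its subtree.
e.g. "cqcie" and "cqcieceqiqe" share the prefix "cqcie" of length 5; no pair shares a longer one.
Longest shared-prefix length: 5

5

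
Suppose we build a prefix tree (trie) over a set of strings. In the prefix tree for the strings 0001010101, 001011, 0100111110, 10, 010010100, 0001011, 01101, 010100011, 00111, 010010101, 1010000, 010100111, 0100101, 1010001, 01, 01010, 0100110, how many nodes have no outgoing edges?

13

Leaves are exactly the stored words that no other stored word extends.
Those words: "0001010101", "0001011", "001011", "00111", "010010100", "010010101", "0100110", "0100111110", "010100011", "010100111", "01101", "1010000", "1010001"
Leaf count: 13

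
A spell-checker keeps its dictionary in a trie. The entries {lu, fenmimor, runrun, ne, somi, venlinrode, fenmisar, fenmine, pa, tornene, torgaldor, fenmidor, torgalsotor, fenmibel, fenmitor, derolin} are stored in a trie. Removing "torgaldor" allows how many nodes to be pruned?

3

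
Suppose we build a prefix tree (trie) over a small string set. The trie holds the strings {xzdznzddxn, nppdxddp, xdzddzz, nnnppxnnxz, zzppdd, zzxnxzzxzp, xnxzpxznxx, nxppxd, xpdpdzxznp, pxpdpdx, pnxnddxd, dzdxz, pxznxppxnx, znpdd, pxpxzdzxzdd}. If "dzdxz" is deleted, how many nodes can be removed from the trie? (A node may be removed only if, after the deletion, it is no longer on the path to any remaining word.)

Walk "dzdxz" from the leaf back toward the root, removing each node that no remaining word uses.
No other word shares any prefix with "dzdxz", so all 5 of its nodes go.
Nodes removed: 5

5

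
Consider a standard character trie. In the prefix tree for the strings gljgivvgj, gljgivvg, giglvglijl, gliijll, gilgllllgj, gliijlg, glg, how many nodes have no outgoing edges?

A leaf is a node with no children — equivalently, the end of a word that is not a proper prefix of any other stored word.
Those words: "giglvglijl", "gilgllllgj", "glg", "gliijlg", "gliijll", "gljgivvgj"
Leaf count: 6

6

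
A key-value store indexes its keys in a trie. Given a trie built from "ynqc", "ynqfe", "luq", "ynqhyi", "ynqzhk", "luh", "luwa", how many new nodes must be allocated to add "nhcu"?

4

Nothing in the trie begins with "n"; the whole of "nhcu" is new.
4 − 0 = 4 new nodes.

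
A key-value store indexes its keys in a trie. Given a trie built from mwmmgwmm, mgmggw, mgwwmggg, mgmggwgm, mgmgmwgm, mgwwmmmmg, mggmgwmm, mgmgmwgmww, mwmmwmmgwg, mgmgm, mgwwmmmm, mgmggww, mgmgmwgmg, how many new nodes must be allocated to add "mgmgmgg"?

2

The longest prefix of "mgmgmgg" already in the trie is "mgmgm" (length 5).
Each of the 2 remaining characters creates one node.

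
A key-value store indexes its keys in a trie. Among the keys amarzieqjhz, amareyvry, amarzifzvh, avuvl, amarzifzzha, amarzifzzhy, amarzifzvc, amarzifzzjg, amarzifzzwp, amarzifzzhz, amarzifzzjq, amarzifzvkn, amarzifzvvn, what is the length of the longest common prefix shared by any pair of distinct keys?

10

Look for the deepest trie node that still has at least two words in its subtree.
"amarzifzzha" and "amarzifzzhy" agree on "amarzifzzh" (10 characters) before diverging; nothing deeper is shared.
Longest shared-prefix length: 10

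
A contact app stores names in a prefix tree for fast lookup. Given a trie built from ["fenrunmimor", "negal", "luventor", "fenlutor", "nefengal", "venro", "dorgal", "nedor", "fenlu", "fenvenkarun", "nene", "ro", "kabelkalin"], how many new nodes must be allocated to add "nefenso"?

"nefen" is already a path in the trie; the remaining "so" must be added.
So 7 − 5 = 2 new nodes.

2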